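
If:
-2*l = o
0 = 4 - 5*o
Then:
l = -2/5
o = 4/5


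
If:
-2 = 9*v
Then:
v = -2/9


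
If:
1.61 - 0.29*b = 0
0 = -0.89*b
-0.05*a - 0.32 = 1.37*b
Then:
No Solution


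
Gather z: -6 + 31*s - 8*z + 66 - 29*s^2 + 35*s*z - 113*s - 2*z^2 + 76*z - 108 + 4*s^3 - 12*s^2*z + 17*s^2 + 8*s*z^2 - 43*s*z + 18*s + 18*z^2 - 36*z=4*s^3 - 12*s^2 - 64*s + z^2*(8*s + 16) + z*(-12*s^2 - 8*s + 32) - 48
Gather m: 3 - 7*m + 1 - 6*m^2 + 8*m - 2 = -6*m^2 + m + 2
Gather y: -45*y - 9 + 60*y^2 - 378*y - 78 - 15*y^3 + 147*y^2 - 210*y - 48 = -15*y^3 + 207*y^2 - 633*y - 135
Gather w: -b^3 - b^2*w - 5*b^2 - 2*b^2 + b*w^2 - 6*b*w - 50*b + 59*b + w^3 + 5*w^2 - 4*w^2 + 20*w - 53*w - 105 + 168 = -b^3 - 7*b^2 + 9*b + w^3 + w^2*(b + 1) + w*(-b^2 - 6*b - 33) + 63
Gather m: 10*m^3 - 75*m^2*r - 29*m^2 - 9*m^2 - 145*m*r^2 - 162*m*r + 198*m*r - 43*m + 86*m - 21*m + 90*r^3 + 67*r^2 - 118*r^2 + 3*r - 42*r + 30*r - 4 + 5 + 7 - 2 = 10*m^3 + m^2*(-75*r - 38) + m*(-145*r^2 + 36*r + 22) + 90*r^3 - 51*r^2 - 9*r + 6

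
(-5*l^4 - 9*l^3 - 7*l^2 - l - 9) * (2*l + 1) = -10*l^5 - 23*l^4 - 23*l^3 - 9*l^2 - 19*l - 9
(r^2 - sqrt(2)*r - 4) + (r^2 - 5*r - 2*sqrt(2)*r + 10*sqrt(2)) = 2*r^2 - 5*r - 3*sqrt(2)*r - 4 + 10*sqrt(2)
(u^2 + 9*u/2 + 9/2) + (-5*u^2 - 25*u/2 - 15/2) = -4*u^2 - 8*u - 3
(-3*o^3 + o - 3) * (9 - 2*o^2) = 6*o^5 - 29*o^3 + 6*o^2 + 9*o - 27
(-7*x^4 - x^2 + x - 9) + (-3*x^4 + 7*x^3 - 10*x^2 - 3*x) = -10*x^4 + 7*x^3 - 11*x^2 - 2*x - 9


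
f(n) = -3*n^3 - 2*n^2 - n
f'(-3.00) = -70.00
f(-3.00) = 66.00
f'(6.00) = -349.00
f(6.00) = -726.00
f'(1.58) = -29.79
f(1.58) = -18.41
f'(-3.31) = -86.36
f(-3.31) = 90.19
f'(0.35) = -3.50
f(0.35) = -0.72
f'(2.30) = -57.81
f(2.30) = -49.38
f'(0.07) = -1.32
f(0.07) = -0.08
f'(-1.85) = -24.40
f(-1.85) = 14.00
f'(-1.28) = -10.63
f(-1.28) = 4.29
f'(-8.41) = -603.91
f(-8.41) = 1651.42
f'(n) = -9*n^2 - 4*n - 1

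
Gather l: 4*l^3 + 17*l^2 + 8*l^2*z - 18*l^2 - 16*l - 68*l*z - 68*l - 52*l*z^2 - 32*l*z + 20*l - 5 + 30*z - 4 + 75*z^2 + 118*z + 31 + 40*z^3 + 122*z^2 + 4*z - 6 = 4*l^3 + l^2*(8*z - 1) + l*(-52*z^2 - 100*z - 64) + 40*z^3 + 197*z^2 + 152*z + 16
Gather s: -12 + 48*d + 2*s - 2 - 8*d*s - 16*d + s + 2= 32*d + s*(3 - 8*d) - 12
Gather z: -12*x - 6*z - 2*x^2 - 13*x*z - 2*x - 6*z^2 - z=-2*x^2 - 14*x - 6*z^2 + z*(-13*x - 7)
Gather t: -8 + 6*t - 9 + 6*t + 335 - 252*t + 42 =360 - 240*t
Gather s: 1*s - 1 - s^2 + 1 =-s^2 + s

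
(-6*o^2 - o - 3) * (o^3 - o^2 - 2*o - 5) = -6*o^5 + 5*o^4 + 10*o^3 + 35*o^2 + 11*o + 15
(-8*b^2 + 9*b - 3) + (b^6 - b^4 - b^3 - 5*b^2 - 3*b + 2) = b^6 - b^4 - b^3 - 13*b^2 + 6*b - 1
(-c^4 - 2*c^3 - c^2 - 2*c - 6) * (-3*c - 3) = 3*c^5 + 9*c^4 + 9*c^3 + 9*c^2 + 24*c + 18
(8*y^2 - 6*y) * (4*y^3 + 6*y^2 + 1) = 32*y^5 + 24*y^4 - 36*y^3 + 8*y^2 - 6*y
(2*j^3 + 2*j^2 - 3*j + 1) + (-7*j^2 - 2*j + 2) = 2*j^3 - 5*j^2 - 5*j + 3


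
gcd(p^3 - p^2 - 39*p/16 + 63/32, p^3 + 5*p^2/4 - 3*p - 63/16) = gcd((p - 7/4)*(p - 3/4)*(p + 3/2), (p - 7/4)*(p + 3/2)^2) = p^2 - p/4 - 21/8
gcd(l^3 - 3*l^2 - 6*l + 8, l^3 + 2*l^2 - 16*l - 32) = l^2 - 2*l - 8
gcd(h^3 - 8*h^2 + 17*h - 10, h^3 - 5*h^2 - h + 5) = h^2 - 6*h + 5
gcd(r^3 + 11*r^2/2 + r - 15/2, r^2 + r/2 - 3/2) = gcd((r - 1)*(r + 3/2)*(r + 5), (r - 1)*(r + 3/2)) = r^2 + r/2 - 3/2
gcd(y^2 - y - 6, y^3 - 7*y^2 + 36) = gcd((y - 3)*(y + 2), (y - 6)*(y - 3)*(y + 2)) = y^2 - y - 6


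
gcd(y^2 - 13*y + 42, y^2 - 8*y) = 1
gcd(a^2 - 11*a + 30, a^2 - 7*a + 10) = a - 5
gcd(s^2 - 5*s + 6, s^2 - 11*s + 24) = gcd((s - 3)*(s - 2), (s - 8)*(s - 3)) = s - 3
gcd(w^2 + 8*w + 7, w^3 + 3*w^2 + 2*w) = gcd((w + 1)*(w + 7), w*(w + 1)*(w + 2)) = w + 1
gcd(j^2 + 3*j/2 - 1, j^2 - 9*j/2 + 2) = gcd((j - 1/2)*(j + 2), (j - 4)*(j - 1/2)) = j - 1/2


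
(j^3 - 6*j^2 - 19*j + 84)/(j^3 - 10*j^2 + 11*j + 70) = (j^2 + j - 12)/(j^2 - 3*j - 10)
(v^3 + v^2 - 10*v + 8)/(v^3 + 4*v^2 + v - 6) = (v^2 + 2*v - 8)/(v^2 + 5*v + 6)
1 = 1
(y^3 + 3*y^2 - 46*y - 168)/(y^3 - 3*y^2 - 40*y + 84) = (y + 4)/(y - 2)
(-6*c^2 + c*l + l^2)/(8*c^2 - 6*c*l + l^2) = (-3*c - l)/(4*c - l)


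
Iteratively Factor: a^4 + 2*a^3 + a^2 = (a)*(a^3 + 2*a^2 + a) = a^2*(a^2 + 2*a + 1) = a^2*(a + 1)*(a + 1)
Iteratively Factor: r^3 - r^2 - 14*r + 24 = (r + 4)*(r^2 - 5*r + 6) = (r - 3)*(r + 4)*(r - 2)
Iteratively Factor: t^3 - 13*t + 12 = (t + 4)*(t^2 - 4*t + 3) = (t - 3)*(t + 4)*(t - 1)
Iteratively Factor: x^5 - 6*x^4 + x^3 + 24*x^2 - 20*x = (x + 2)*(x^4 - 8*x^3 + 17*x^2 - 10*x) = x*(x + 2)*(x^3 - 8*x^2 + 17*x - 10) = x*(x - 5)*(x + 2)*(x^2 - 3*x + 2) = x*(x - 5)*(x - 1)*(x + 2)*(x - 2)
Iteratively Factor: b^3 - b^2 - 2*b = (b - 2)*(b^2 + b) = b*(b - 2)*(b + 1)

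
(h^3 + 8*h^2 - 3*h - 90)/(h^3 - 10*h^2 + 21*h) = (h^2 + 11*h + 30)/(h*(h - 7))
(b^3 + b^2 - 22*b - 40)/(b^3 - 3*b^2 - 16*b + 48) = (b^2 - 3*b - 10)/(b^2 - 7*b + 12)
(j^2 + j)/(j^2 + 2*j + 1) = j/(j + 1)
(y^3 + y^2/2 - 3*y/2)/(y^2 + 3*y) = (2*y^2 + y - 3)/(2*(y + 3))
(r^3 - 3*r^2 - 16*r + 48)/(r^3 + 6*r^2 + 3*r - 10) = (r^3 - 3*r^2 - 16*r + 48)/(r^3 + 6*r^2 + 3*r - 10)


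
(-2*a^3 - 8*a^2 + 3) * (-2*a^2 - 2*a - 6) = 4*a^5 + 20*a^4 + 28*a^3 + 42*a^2 - 6*a - 18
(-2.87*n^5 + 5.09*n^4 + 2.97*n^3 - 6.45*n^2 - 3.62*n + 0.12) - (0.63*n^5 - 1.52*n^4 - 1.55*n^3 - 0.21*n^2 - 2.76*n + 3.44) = -3.5*n^5 + 6.61*n^4 + 4.52*n^3 - 6.24*n^2 - 0.86*n - 3.32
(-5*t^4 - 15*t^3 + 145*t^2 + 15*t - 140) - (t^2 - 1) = -5*t^4 - 15*t^3 + 144*t^2 + 15*t - 139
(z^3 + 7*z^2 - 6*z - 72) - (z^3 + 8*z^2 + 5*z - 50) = -z^2 - 11*z - 22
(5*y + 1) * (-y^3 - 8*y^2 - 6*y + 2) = -5*y^4 - 41*y^3 - 38*y^2 + 4*y + 2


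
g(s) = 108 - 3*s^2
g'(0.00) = 0.00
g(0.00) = 108.00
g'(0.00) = 0.00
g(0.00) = 108.00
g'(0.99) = -5.94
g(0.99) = 105.06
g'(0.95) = -5.70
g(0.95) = 105.29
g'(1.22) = -7.32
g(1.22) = 103.53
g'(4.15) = -24.90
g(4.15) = 56.33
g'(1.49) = -8.94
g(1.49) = 101.34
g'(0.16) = -0.96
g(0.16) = 107.92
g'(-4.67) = 28.02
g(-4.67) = 42.57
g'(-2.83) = 16.98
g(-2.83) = 83.97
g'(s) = -6*s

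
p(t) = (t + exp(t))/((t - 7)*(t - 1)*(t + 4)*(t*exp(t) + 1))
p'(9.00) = 0.00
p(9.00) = 0.00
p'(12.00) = 0.00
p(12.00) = 0.00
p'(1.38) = 0.23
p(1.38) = -0.07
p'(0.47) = 0.13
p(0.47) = 0.08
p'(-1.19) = 0.03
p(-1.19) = -0.03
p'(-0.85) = 0.05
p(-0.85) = -0.01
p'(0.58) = 0.20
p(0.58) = 0.09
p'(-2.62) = 0.04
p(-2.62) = -0.07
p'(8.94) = -0.00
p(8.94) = 0.00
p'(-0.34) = 0.06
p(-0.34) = 0.01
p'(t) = (t + exp(t))*(-t*exp(t) - exp(t))/((t - 7)*(t - 1)*(t + 4)*(t*exp(t) + 1)^2) + (exp(t) + 1)/((t - 7)*(t - 1)*(t + 4)*(t*exp(t) + 1)) - (t + exp(t))/((t - 7)*(t - 1)*(t + 4)^2*(t*exp(t) + 1)) - (t + exp(t))/((t - 7)*(t - 1)^2*(t + 4)*(t*exp(t) + 1)) - (t + exp(t))/((t - 7)^2*(t - 1)*(t + 4)*(t*exp(t) + 1))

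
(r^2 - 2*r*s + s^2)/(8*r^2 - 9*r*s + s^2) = (r - s)/(8*r - s)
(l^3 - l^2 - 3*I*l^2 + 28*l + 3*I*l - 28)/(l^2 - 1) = (l^2 - 3*I*l + 28)/(l + 1)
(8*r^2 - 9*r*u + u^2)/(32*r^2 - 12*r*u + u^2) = (r - u)/(4*r - u)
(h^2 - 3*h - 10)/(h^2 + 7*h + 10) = (h - 5)/(h + 5)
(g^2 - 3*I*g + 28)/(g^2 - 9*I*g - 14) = (g + 4*I)/(g - 2*I)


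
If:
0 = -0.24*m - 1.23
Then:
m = -5.12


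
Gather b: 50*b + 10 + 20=50*b + 30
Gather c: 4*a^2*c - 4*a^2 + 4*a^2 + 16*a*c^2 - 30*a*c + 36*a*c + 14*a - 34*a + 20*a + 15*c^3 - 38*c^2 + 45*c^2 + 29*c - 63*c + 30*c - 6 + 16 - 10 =15*c^3 + c^2*(16*a + 7) + c*(4*a^2 + 6*a - 4)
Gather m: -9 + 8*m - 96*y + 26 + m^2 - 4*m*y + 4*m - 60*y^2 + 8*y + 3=m^2 + m*(12 - 4*y) - 60*y^2 - 88*y + 20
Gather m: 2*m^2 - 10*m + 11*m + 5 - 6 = 2*m^2 + m - 1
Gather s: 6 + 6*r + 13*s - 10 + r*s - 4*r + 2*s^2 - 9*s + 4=2*r + 2*s^2 + s*(r + 4)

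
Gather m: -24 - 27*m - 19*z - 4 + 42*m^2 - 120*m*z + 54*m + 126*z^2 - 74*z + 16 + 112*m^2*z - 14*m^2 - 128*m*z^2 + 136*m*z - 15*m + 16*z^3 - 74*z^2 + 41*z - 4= m^2*(112*z + 28) + m*(-128*z^2 + 16*z + 12) + 16*z^3 + 52*z^2 - 52*z - 16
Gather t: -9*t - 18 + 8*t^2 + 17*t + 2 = 8*t^2 + 8*t - 16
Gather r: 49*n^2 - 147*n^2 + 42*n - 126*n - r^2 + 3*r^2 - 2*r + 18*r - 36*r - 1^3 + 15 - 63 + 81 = -98*n^2 - 84*n + 2*r^2 - 20*r + 32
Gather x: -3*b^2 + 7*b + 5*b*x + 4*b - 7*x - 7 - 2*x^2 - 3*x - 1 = -3*b^2 + 11*b - 2*x^2 + x*(5*b - 10) - 8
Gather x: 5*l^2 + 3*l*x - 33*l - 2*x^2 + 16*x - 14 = 5*l^2 - 33*l - 2*x^2 + x*(3*l + 16) - 14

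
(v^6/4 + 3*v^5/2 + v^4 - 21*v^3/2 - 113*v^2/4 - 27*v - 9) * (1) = v^6/4 + 3*v^5/2 + v^4 - 21*v^3/2 - 113*v^2/4 - 27*v - 9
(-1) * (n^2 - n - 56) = -n^2 + n + 56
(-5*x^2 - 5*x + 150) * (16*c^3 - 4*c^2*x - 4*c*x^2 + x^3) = -80*c^3*x^2 - 80*c^3*x + 2400*c^3 + 20*c^2*x^3 + 20*c^2*x^2 - 600*c^2*x + 20*c*x^4 + 20*c*x^3 - 600*c*x^2 - 5*x^5 - 5*x^4 + 150*x^3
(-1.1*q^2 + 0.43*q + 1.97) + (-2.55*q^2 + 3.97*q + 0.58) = -3.65*q^2 + 4.4*q + 2.55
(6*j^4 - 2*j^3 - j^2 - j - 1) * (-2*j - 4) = -12*j^5 - 20*j^4 + 10*j^3 + 6*j^2 + 6*j + 4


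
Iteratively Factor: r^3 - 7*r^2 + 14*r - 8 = (r - 1)*(r^2 - 6*r + 8) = (r - 4)*(r - 1)*(r - 2)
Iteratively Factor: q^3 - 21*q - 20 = (q + 4)*(q^2 - 4*q - 5) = (q - 5)*(q + 4)*(q + 1)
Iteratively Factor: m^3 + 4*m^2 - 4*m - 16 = (m + 2)*(m^2 + 2*m - 8) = (m - 2)*(m + 2)*(m + 4)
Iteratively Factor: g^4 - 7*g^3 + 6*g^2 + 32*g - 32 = (g - 1)*(g^3 - 6*g^2 + 32) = (g - 4)*(g - 1)*(g^2 - 2*g - 8) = (g - 4)*(g - 1)*(g + 2)*(g - 4)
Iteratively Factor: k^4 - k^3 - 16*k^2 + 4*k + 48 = (k - 4)*(k^3 + 3*k^2 - 4*k - 12) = (k - 4)*(k + 3)*(k^2 - 4) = (k - 4)*(k + 2)*(k + 3)*(k - 2)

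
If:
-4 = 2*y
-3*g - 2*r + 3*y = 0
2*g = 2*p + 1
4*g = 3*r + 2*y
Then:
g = -26/17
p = -69/34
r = -12/17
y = -2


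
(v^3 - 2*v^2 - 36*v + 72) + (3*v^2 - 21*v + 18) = v^3 + v^2 - 57*v + 90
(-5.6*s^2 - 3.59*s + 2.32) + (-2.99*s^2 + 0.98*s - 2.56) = -8.59*s^2 - 2.61*s - 0.24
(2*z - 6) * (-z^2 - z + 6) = -2*z^3 + 4*z^2 + 18*z - 36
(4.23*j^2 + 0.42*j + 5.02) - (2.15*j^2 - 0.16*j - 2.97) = 2.08*j^2 + 0.58*j + 7.99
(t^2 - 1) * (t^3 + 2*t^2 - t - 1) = t^5 + 2*t^4 - 2*t^3 - 3*t^2 + t + 1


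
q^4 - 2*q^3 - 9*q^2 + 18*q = q*(q - 3)*(q - 2)*(q + 3)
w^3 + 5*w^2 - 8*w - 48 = (w - 3)*(w + 4)^2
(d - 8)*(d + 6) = d^2 - 2*d - 48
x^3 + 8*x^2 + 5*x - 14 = (x - 1)*(x + 2)*(x + 7)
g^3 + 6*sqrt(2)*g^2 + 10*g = g*(g + sqrt(2))*(g + 5*sqrt(2))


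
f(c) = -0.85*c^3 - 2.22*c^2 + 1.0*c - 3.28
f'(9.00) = -245.51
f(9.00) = -793.75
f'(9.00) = -245.51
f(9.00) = -793.75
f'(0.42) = -1.31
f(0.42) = -3.31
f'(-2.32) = -2.42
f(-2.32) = -6.93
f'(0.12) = 0.43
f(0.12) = -3.19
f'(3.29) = -41.21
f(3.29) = -54.29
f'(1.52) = -11.64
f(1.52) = -9.87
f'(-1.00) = 2.89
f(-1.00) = -5.65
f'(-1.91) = 0.18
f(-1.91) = -7.37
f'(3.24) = -40.15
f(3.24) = -52.26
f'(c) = -2.55*c^2 - 4.44*c + 1.0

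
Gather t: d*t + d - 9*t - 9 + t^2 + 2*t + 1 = d + t^2 + t*(d - 7) - 8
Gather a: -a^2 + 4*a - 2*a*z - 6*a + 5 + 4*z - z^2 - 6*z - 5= -a^2 + a*(-2*z - 2) - z^2 - 2*z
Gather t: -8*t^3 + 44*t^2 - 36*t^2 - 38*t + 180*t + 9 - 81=-8*t^3 + 8*t^2 + 142*t - 72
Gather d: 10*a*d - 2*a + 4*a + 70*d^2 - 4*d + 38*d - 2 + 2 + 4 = 2*a + 70*d^2 + d*(10*a + 34) + 4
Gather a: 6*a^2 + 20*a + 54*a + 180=6*a^2 + 74*a + 180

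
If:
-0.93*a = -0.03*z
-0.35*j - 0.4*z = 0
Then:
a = 0.032258064516129*z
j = -1.14285714285714*z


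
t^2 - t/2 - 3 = (t - 2)*(t + 3/2)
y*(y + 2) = y^2 + 2*y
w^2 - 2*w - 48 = (w - 8)*(w + 6)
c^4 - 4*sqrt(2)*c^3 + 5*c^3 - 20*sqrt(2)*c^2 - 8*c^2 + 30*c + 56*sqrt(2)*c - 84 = (c - 2)*(c + 7)*(c - 3*sqrt(2))*(c - sqrt(2))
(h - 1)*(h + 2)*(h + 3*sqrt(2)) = h^3 + h^2 + 3*sqrt(2)*h^2 - 2*h + 3*sqrt(2)*h - 6*sqrt(2)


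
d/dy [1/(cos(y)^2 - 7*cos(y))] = (2*cos(y) - 7)*sin(y)/((cos(y) - 7)^2*cos(y)^2)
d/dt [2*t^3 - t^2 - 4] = 2*t*(3*t - 1)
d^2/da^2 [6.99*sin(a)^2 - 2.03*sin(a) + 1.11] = 2.03*sin(a) + 13.98*cos(2*a)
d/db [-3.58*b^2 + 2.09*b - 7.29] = 2.09 - 7.16*b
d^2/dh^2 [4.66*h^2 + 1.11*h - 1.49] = 9.32000000000000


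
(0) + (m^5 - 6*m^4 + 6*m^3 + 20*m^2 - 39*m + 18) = m^5 - 6*m^4 + 6*m^3 + 20*m^2 - 39*m + 18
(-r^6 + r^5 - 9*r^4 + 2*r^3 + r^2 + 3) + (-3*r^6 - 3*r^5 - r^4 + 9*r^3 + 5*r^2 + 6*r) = -4*r^6 - 2*r^5 - 10*r^4 + 11*r^3 + 6*r^2 + 6*r + 3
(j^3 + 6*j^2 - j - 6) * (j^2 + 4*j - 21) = j^5 + 10*j^4 + 2*j^3 - 136*j^2 - 3*j + 126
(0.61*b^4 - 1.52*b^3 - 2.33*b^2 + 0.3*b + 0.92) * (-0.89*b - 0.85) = -0.5429*b^5 + 0.8343*b^4 + 3.3657*b^3 + 1.7135*b^2 - 1.0738*b - 0.782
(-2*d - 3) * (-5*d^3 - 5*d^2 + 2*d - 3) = 10*d^4 + 25*d^3 + 11*d^2 + 9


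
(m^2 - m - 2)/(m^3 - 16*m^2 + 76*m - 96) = (m + 1)/(m^2 - 14*m + 48)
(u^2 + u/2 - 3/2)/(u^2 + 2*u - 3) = (u + 3/2)/(u + 3)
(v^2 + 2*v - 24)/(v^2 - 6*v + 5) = (v^2 + 2*v - 24)/(v^2 - 6*v + 5)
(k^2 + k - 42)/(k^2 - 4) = (k^2 + k - 42)/(k^2 - 4)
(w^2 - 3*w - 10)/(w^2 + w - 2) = (w - 5)/(w - 1)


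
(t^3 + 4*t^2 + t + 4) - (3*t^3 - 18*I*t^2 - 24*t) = -2*t^3 + 4*t^2 + 18*I*t^2 + 25*t + 4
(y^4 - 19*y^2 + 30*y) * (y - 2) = y^5 - 2*y^4 - 19*y^3 + 68*y^2 - 60*y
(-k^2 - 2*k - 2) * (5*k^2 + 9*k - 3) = -5*k^4 - 19*k^3 - 25*k^2 - 12*k + 6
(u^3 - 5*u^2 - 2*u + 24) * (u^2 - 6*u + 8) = u^5 - 11*u^4 + 36*u^3 - 4*u^2 - 160*u + 192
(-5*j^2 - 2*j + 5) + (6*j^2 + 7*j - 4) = j^2 + 5*j + 1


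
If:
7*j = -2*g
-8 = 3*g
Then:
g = -8/3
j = 16/21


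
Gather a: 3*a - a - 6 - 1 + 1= 2*a - 6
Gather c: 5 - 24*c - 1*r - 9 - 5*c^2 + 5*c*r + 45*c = -5*c^2 + c*(5*r + 21) - r - 4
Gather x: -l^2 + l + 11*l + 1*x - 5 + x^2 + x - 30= -l^2 + 12*l + x^2 + 2*x - 35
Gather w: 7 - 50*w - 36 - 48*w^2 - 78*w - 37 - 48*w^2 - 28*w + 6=-96*w^2 - 156*w - 60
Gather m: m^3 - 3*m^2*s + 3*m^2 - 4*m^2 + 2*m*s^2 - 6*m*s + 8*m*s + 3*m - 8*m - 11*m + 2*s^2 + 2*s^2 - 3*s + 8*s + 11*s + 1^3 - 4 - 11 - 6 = m^3 + m^2*(-3*s - 1) + m*(2*s^2 + 2*s - 16) + 4*s^2 + 16*s - 20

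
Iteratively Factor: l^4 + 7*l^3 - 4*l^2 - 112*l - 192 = (l + 4)*(l^3 + 3*l^2 - 16*l - 48) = (l - 4)*(l + 4)*(l^2 + 7*l + 12) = (l - 4)*(l + 4)^2*(l + 3)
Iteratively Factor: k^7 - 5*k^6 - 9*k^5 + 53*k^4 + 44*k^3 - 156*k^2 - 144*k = (k - 3)*(k^6 - 2*k^5 - 15*k^4 + 8*k^3 + 68*k^2 + 48*k) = (k - 3)*(k + 1)*(k^5 - 3*k^4 - 12*k^3 + 20*k^2 + 48*k) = (k - 4)*(k - 3)*(k + 1)*(k^4 + k^3 - 8*k^2 - 12*k) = (k - 4)*(k - 3)*(k + 1)*(k + 2)*(k^3 - k^2 - 6*k) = (k - 4)*(k - 3)*(k + 1)*(k + 2)^2*(k^2 - 3*k) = (k - 4)*(k - 3)^2*(k + 1)*(k + 2)^2*(k)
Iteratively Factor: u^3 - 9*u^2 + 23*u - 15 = (u - 3)*(u^2 - 6*u + 5) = (u - 3)*(u - 1)*(u - 5)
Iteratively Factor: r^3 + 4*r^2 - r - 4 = (r + 4)*(r^2 - 1) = (r - 1)*(r + 4)*(r + 1)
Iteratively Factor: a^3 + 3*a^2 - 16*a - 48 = (a - 4)*(a^2 + 7*a + 12) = (a - 4)*(a + 3)*(a + 4)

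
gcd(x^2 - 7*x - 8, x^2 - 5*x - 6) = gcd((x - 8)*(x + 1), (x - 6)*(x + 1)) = x + 1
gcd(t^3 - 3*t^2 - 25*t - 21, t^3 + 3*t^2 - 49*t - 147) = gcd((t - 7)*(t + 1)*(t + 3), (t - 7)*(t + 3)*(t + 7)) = t^2 - 4*t - 21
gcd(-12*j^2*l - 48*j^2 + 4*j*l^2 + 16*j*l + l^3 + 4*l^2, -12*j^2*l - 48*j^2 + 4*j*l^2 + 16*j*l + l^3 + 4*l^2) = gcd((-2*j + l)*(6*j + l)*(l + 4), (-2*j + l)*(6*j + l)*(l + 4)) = 12*j^2*l + 48*j^2 - 4*j*l^2 - 16*j*l - l^3 - 4*l^2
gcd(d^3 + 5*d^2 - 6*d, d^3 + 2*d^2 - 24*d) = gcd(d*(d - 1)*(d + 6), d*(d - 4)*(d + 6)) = d^2 + 6*d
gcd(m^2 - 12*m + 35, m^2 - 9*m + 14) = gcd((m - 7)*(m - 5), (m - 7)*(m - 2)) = m - 7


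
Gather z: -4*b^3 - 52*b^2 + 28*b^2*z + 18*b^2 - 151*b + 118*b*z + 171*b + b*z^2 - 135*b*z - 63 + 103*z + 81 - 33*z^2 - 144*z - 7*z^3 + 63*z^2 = -4*b^3 - 34*b^2 + 20*b - 7*z^3 + z^2*(b + 30) + z*(28*b^2 - 17*b - 41) + 18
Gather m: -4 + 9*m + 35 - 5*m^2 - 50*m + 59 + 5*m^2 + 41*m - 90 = 0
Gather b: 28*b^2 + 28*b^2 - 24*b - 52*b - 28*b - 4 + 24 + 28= 56*b^2 - 104*b + 48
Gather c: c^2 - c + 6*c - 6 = c^2 + 5*c - 6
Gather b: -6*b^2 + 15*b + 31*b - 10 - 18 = -6*b^2 + 46*b - 28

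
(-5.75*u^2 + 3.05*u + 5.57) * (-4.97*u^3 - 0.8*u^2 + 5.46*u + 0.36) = 28.5775*u^5 - 10.5585*u^4 - 61.5179*u^3 + 10.127*u^2 + 31.5102*u + 2.0052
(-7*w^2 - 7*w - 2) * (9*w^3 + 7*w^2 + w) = -63*w^5 - 112*w^4 - 74*w^3 - 21*w^2 - 2*w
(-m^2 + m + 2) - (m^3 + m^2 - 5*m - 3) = -m^3 - 2*m^2 + 6*m + 5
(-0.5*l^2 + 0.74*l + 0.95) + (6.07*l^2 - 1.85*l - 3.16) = 5.57*l^2 - 1.11*l - 2.21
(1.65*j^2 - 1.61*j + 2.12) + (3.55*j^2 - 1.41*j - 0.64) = 5.2*j^2 - 3.02*j + 1.48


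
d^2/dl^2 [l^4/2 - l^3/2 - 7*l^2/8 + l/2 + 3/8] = 6*l^2 - 3*l - 7/4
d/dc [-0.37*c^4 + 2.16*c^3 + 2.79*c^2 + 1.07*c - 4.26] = -1.48*c^3 + 6.48*c^2 + 5.58*c + 1.07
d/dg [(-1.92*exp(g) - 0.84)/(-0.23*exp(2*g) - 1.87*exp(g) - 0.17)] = (-(0.46*exp(g) + 1.87)*(1.92*exp(g) + 0.84) + 0.4416*exp(2*g) + 3.5904*exp(g) + 0.3264)*exp(g)/(0.23*exp(2*g) + 1.87*exp(g) + 0.17)^2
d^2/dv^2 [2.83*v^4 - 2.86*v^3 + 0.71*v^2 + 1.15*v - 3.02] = 33.96*v^2 - 17.16*v + 1.42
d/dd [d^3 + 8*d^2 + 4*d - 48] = 3*d^2 + 16*d + 4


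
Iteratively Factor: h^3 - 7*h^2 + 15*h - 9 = (h - 1)*(h^2 - 6*h + 9) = (h - 3)*(h - 1)*(h - 3)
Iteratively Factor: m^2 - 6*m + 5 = (m - 1)*(m - 5)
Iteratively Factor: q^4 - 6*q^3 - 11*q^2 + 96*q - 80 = (q - 5)*(q^3 - q^2 - 16*q + 16) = (q - 5)*(q - 1)*(q^2 - 16) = (q - 5)*(q - 1)*(q + 4)*(q - 4)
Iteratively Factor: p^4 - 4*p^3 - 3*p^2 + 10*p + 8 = (p + 1)*(p^3 - 5*p^2 + 2*p + 8) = (p - 4)*(p + 1)*(p^2 - p - 2) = (p - 4)*(p - 2)*(p + 1)*(p + 1)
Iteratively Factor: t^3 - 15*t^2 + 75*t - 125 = (t - 5)*(t^2 - 10*t + 25) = (t - 5)^2*(t - 5)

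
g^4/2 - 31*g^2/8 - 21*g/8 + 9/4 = (g/2 + 1)*(g - 3)*(g - 1/2)*(g + 3/2)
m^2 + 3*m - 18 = (m - 3)*(m + 6)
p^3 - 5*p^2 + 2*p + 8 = (p - 4)*(p - 2)*(p + 1)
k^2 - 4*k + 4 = (k - 2)^2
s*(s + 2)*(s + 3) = s^3 + 5*s^2 + 6*s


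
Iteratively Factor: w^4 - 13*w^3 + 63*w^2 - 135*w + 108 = (w - 4)*(w^3 - 9*w^2 + 27*w - 27) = (w - 4)*(w - 3)*(w^2 - 6*w + 9) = (w - 4)*(w - 3)^2*(w - 3)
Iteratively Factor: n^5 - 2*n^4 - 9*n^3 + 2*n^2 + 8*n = (n)*(n^4 - 2*n^3 - 9*n^2 + 2*n + 8) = n*(n + 1)*(n^3 - 3*n^2 - 6*n + 8) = n*(n + 1)*(n + 2)*(n^2 - 5*n + 4) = n*(n - 4)*(n + 1)*(n + 2)*(n - 1)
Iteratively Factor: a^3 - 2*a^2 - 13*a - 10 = (a + 1)*(a^2 - 3*a - 10) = (a + 1)*(a + 2)*(a - 5)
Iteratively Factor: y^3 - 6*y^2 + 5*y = (y)*(y^2 - 6*y + 5) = y*(y - 1)*(y - 5)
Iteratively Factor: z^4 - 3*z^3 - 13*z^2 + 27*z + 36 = (z + 1)*(z^3 - 4*z^2 - 9*z + 36) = (z - 4)*(z + 1)*(z^2 - 9) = (z - 4)*(z - 3)*(z + 1)*(z + 3)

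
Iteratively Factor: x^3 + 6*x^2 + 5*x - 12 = (x + 4)*(x^2 + 2*x - 3) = (x - 1)*(x + 4)*(x + 3)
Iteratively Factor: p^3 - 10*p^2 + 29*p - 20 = (p - 5)*(p^2 - 5*p + 4) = (p - 5)*(p - 4)*(p - 1)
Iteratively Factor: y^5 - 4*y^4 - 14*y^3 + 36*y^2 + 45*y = (y - 5)*(y^4 + y^3 - 9*y^2 - 9*y) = y*(y - 5)*(y^3 + y^2 - 9*y - 9) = y*(y - 5)*(y + 1)*(y^2 - 9) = y*(y - 5)*(y + 1)*(y + 3)*(y - 3)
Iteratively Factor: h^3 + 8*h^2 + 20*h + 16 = (h + 4)*(h^2 + 4*h + 4) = (h + 2)*(h + 4)*(h + 2)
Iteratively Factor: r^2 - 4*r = (r - 4)*(r)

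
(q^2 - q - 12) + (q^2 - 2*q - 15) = 2*q^2 - 3*q - 27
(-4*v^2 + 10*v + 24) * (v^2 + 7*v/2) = -4*v^4 - 4*v^3 + 59*v^2 + 84*v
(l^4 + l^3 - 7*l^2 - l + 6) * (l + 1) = l^5 + 2*l^4 - 6*l^3 - 8*l^2 + 5*l + 6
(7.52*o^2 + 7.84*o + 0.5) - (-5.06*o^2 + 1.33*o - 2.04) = 12.58*o^2 + 6.51*o + 2.54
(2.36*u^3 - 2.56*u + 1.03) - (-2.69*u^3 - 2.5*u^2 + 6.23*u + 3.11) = 5.05*u^3 + 2.5*u^2 - 8.79*u - 2.08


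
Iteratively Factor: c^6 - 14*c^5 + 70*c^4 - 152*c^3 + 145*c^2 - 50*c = (c - 1)*(c^5 - 13*c^4 + 57*c^3 - 95*c^2 + 50*c) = (c - 1)^2*(c^4 - 12*c^3 + 45*c^2 - 50*c) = (c - 5)*(c - 1)^2*(c^3 - 7*c^2 + 10*c) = (c - 5)*(c - 2)*(c - 1)^2*(c^2 - 5*c) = c*(c - 5)*(c - 2)*(c - 1)^2*(c - 5)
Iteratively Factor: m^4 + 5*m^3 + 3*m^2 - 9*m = (m + 3)*(m^3 + 2*m^2 - 3*m) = m*(m + 3)*(m^2 + 2*m - 3) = m*(m + 3)^2*(m - 1)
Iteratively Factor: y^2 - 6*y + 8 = (y - 2)*(y - 4)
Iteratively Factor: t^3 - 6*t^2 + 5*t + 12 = (t - 3)*(t^2 - 3*t - 4) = (t - 4)*(t - 3)*(t + 1)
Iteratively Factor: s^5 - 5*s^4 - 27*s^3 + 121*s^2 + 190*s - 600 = (s + 3)*(s^4 - 8*s^3 - 3*s^2 + 130*s - 200) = (s + 3)*(s + 4)*(s^3 - 12*s^2 + 45*s - 50) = (s - 2)*(s + 3)*(s + 4)*(s^2 - 10*s + 25) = (s - 5)*(s - 2)*(s + 3)*(s + 4)*(s - 5)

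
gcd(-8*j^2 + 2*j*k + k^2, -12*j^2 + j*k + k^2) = 4*j + k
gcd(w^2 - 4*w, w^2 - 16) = w - 4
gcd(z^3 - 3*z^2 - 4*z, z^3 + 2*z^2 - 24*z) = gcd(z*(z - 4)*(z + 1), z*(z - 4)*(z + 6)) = z^2 - 4*z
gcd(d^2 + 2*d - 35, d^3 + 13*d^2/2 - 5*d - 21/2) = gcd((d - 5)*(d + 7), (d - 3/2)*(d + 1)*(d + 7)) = d + 7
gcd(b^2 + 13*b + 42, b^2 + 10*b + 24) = b + 6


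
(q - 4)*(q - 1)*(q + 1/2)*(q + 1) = q^4 - 7*q^3/2 - 3*q^2 + 7*q/2 + 2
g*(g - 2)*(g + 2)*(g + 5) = g^4 + 5*g^3 - 4*g^2 - 20*g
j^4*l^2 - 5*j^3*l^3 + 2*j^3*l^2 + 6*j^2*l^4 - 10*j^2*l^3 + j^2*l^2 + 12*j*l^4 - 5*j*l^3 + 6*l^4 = (j - 3*l)*(j - 2*l)*(j*l + l)^2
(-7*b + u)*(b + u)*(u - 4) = -7*b^2*u + 28*b^2 - 6*b*u^2 + 24*b*u + u^3 - 4*u^2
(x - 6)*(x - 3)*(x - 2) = x^3 - 11*x^2 + 36*x - 36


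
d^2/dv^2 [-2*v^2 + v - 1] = -4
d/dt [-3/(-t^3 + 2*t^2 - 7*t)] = 3*(-3*t^2 + 4*t - 7)/(t^2*(t^2 - 2*t + 7)^2)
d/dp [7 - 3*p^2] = -6*p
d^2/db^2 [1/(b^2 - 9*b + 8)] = 2*(-b^2 + 9*b + (2*b - 9)^2 - 8)/(b^2 - 9*b + 8)^3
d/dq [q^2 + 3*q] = 2*q + 3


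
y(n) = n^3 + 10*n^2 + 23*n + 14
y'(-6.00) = 11.00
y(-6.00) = 20.00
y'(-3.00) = -10.00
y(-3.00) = 8.00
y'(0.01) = 23.20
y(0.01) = 14.23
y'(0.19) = 26.91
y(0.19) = 18.74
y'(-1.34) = 1.59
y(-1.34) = -1.27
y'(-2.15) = -6.13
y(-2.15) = 0.84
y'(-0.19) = 19.31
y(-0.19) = 9.98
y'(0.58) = 35.61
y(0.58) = 30.90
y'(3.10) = 113.83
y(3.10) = 211.19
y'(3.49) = 129.34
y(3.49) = 258.58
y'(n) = 3*n^2 + 20*n + 23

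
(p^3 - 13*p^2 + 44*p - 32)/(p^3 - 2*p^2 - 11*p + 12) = (p - 8)/(p + 3)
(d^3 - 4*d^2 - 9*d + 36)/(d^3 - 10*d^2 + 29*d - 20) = (d^2 - 9)/(d^2 - 6*d + 5)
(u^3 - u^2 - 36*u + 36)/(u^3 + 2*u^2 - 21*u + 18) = (u - 6)/(u - 3)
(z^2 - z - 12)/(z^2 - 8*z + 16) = (z + 3)/(z - 4)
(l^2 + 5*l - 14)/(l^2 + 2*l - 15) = (l^2 + 5*l - 14)/(l^2 + 2*l - 15)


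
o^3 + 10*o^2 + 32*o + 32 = (o + 2)*(o + 4)^2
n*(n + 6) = n^2 + 6*n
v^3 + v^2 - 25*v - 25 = (v - 5)*(v + 1)*(v + 5)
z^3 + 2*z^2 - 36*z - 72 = (z - 6)*(z + 2)*(z + 6)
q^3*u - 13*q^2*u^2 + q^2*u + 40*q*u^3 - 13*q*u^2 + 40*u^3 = (q - 8*u)*(q - 5*u)*(q*u + u)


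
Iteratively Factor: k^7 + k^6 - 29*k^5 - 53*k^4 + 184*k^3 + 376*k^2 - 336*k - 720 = (k + 3)*(k^6 - 2*k^5 - 23*k^4 + 16*k^3 + 136*k^2 - 32*k - 240) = (k - 2)*(k + 3)*(k^5 - 23*k^3 - 30*k^2 + 76*k + 120) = (k - 2)*(k + 2)*(k + 3)*(k^4 - 2*k^3 - 19*k^2 + 8*k + 60) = (k - 2)^2*(k + 2)*(k + 3)*(k^3 - 19*k - 30) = (k - 2)^2*(k + 2)*(k + 3)^2*(k^2 - 3*k - 10) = (k - 5)*(k - 2)^2*(k + 2)*(k + 3)^2*(k + 2)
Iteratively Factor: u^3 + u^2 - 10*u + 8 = (u - 1)*(u^2 + 2*u - 8) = (u - 1)*(u + 4)*(u - 2)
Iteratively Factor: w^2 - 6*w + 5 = (w - 1)*(w - 5)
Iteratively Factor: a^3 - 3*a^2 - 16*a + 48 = (a - 4)*(a^2 + a - 12) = (a - 4)*(a + 4)*(a - 3)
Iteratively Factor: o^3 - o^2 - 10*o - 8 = (o - 4)*(o^2 + 3*o + 2) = (o - 4)*(o + 1)*(o + 2)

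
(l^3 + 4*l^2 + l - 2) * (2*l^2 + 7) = 2*l^5 + 8*l^4 + 9*l^3 + 24*l^2 + 7*l - 14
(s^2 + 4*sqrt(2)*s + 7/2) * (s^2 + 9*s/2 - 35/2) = s^4 + 9*s^3/2 + 4*sqrt(2)*s^3 - 14*s^2 + 18*sqrt(2)*s^2 - 70*sqrt(2)*s + 63*s/4 - 245/4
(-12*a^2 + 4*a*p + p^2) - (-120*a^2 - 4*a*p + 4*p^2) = 108*a^2 + 8*a*p - 3*p^2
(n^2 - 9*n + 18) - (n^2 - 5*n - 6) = 24 - 4*n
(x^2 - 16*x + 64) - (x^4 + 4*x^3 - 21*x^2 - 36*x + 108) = -x^4 - 4*x^3 + 22*x^2 + 20*x - 44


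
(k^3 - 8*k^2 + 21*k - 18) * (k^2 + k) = k^5 - 7*k^4 + 13*k^3 + 3*k^2 - 18*k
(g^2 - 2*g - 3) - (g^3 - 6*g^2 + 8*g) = -g^3 + 7*g^2 - 10*g - 3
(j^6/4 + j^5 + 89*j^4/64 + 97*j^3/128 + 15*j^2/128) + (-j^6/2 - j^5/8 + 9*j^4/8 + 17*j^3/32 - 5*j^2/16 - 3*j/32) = -j^6/4 + 7*j^5/8 + 161*j^4/64 + 165*j^3/128 - 25*j^2/128 - 3*j/32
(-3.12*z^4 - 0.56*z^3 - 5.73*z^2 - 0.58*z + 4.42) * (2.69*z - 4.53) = -8.3928*z^5 + 12.6272*z^4 - 12.8769*z^3 + 24.3967*z^2 + 14.5172*z - 20.0226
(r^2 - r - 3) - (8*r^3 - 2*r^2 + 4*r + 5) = -8*r^3 + 3*r^2 - 5*r - 8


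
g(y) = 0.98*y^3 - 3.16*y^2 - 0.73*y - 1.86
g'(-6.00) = 143.03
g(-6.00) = -322.92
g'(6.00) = 67.19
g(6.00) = 91.68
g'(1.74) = -2.83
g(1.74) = -7.53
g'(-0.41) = 2.36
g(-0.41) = -2.16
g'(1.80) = -2.58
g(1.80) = -7.70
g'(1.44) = -3.73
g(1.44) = -6.54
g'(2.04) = -1.39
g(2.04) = -8.18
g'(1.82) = -2.49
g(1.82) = -7.75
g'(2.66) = 3.26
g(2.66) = -7.72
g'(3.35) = 11.09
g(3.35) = -2.93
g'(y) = 2.94*y^2 - 6.32*y - 0.73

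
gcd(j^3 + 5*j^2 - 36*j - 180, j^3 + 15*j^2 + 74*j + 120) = j^2 + 11*j + 30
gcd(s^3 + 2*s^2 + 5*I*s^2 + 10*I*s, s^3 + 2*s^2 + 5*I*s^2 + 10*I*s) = s^3 + s^2*(2 + 5*I) + 10*I*s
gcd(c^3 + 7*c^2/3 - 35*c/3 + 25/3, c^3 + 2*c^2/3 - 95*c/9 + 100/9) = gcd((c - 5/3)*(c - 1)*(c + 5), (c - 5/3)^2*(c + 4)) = c - 5/3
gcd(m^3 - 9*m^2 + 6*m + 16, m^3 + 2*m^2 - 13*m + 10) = m - 2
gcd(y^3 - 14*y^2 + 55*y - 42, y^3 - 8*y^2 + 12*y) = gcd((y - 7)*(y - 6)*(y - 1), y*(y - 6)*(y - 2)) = y - 6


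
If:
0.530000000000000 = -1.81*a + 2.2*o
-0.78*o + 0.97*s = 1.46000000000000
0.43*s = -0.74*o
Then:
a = -1.02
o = -0.60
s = 1.03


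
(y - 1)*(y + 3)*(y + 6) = y^3 + 8*y^2 + 9*y - 18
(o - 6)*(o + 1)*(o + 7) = o^3 + 2*o^2 - 41*o - 42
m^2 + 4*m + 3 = (m + 1)*(m + 3)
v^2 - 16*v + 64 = (v - 8)^2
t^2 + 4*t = t*(t + 4)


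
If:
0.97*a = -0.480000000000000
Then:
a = -0.49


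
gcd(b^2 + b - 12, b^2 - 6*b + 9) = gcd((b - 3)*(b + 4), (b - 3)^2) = b - 3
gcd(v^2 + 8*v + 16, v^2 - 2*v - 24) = v + 4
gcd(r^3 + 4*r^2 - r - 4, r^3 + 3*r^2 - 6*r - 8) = r^2 + 5*r + 4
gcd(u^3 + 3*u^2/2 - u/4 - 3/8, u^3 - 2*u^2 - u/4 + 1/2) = u^2 - 1/4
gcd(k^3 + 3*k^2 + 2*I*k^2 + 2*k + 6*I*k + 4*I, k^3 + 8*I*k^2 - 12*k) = k + 2*I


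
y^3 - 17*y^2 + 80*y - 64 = (y - 8)^2*(y - 1)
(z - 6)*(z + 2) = z^2 - 4*z - 12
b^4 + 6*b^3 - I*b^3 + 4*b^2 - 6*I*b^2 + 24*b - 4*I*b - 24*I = (b + 6)*(b - 2*I)*(b - I)*(b + 2*I)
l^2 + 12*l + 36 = (l + 6)^2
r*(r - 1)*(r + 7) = r^3 + 6*r^2 - 7*r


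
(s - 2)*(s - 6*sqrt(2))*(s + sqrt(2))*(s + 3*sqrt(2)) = s^4 - 2*sqrt(2)*s^3 - 2*s^3 - 42*s^2 + 4*sqrt(2)*s^2 - 36*sqrt(2)*s + 84*s + 72*sqrt(2)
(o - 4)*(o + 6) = o^2 + 2*o - 24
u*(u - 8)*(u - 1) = u^3 - 9*u^2 + 8*u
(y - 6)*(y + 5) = y^2 - y - 30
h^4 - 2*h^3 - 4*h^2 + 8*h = h*(h - 2)^2*(h + 2)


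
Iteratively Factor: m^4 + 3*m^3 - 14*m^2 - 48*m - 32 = (m + 4)*(m^3 - m^2 - 10*m - 8) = (m + 1)*(m + 4)*(m^2 - 2*m - 8) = (m - 4)*(m + 1)*(m + 4)*(m + 2)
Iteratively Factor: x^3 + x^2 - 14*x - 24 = (x - 4)*(x^2 + 5*x + 6) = (x - 4)*(x + 3)*(x + 2)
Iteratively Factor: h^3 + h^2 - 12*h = (h)*(h^2 + h - 12) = h*(h - 3)*(h + 4)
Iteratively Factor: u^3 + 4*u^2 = (u)*(u^2 + 4*u) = u*(u + 4)*(u)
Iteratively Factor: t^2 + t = (t + 1)*(t)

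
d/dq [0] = 0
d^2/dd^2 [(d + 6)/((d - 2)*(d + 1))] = 2*(d^3 + 18*d^2 - 12*d + 16)/(d^6 - 3*d^5 - 3*d^4 + 11*d^3 + 6*d^2 - 12*d - 8)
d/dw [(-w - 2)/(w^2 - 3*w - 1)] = (-w^2 + 3*w + (w + 2)*(2*w - 3) + 1)/(-w^2 + 3*w + 1)^2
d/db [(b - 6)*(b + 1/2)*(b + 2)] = 3*b^2 - 7*b - 14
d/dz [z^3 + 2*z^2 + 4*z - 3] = 3*z^2 + 4*z + 4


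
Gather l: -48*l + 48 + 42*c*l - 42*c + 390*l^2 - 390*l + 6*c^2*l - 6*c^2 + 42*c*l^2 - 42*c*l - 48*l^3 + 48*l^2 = -6*c^2 - 42*c - 48*l^3 + l^2*(42*c + 438) + l*(6*c^2 - 438) + 48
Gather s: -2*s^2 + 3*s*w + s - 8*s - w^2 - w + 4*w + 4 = -2*s^2 + s*(3*w - 7) - w^2 + 3*w + 4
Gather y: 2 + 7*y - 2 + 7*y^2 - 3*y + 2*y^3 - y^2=2*y^3 + 6*y^2 + 4*y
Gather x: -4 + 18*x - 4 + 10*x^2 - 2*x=10*x^2 + 16*x - 8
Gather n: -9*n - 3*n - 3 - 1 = -12*n - 4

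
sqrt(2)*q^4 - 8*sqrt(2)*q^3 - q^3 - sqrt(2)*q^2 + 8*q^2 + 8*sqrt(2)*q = q*(q - 8)*(q - sqrt(2))*(sqrt(2)*q + 1)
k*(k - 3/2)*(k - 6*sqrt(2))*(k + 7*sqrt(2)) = k^4 - 3*k^3/2 + sqrt(2)*k^3 - 84*k^2 - 3*sqrt(2)*k^2/2 + 126*k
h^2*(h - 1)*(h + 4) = h^4 + 3*h^3 - 4*h^2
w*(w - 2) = w^2 - 2*w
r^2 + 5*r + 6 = (r + 2)*(r + 3)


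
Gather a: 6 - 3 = 3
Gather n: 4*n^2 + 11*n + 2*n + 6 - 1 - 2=4*n^2 + 13*n + 3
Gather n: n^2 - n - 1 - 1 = n^2 - n - 2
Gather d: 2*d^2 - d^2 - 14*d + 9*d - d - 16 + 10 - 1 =d^2 - 6*d - 7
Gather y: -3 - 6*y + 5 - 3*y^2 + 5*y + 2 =-3*y^2 - y + 4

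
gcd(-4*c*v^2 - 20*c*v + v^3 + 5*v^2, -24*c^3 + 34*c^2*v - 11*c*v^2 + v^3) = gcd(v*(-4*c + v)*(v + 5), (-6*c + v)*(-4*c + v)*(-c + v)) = -4*c + v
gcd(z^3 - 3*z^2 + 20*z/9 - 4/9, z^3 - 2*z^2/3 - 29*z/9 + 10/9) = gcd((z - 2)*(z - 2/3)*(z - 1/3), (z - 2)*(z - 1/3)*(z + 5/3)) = z^2 - 7*z/3 + 2/3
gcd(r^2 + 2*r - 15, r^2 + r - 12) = r - 3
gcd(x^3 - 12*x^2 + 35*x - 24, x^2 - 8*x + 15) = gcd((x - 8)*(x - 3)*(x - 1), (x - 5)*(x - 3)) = x - 3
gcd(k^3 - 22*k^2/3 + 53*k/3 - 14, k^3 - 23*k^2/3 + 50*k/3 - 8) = k - 3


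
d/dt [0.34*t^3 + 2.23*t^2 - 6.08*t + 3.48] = 1.02*t^2 + 4.46*t - 6.08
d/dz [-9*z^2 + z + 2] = 1 - 18*z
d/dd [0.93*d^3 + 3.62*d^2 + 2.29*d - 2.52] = 2.79*d^2 + 7.24*d + 2.29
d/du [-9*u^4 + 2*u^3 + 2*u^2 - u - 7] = -36*u^3 + 6*u^2 + 4*u - 1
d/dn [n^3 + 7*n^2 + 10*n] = 3*n^2 + 14*n + 10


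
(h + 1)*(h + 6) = h^2 + 7*h + 6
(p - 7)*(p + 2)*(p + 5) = p^3 - 39*p - 70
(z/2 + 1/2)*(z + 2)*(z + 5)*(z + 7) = z^4/2 + 15*z^3/2 + 73*z^2/2 + 129*z/2 + 35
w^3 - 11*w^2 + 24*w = w*(w - 8)*(w - 3)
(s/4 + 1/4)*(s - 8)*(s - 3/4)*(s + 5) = s^4/4 - 11*s^3/16 - 83*s^2/8 - 31*s/16 + 15/2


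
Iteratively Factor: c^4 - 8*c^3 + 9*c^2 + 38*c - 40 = (c + 2)*(c^3 - 10*c^2 + 29*c - 20) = (c - 5)*(c + 2)*(c^2 - 5*c + 4) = (c - 5)*(c - 1)*(c + 2)*(c - 4)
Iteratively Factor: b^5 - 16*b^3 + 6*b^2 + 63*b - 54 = (b - 2)*(b^4 + 2*b^3 - 12*b^2 - 18*b + 27) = (b - 2)*(b - 1)*(b^3 + 3*b^2 - 9*b - 27) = (b - 2)*(b - 1)*(b + 3)*(b^2 - 9) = (b - 3)*(b - 2)*(b - 1)*(b + 3)*(b + 3)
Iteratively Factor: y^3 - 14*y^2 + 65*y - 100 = (y - 5)*(y^2 - 9*y + 20) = (y - 5)^2*(y - 4)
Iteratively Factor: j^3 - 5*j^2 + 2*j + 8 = (j - 4)*(j^2 - j - 2) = (j - 4)*(j - 2)*(j + 1)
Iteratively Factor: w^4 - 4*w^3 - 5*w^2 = (w)*(w^3 - 4*w^2 - 5*w) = w^2*(w^2 - 4*w - 5) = w^2*(w - 5)*(w + 1)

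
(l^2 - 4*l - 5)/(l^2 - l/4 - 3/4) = 4*(-l^2 + 4*l + 5)/(-4*l^2 + l + 3)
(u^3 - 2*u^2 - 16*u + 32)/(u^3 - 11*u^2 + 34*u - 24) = (u^2 + 2*u - 8)/(u^2 - 7*u + 6)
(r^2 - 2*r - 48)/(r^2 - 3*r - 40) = (r + 6)/(r + 5)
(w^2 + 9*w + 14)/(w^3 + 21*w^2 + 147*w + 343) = (w + 2)/(w^2 + 14*w + 49)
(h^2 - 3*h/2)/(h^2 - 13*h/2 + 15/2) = h/(h - 5)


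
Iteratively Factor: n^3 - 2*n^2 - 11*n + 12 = (n - 1)*(n^2 - n - 12) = (n - 1)*(n + 3)*(n - 4)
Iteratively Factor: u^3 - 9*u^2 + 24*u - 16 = (u - 1)*(u^2 - 8*u + 16) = (u - 4)*(u - 1)*(u - 4)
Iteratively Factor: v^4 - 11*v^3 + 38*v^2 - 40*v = (v - 5)*(v^3 - 6*v^2 + 8*v) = (v - 5)*(v - 2)*(v^2 - 4*v) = (v - 5)*(v - 4)*(v - 2)*(v)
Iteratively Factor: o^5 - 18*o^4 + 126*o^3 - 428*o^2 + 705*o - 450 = (o - 3)*(o^4 - 15*o^3 + 81*o^2 - 185*o + 150) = (o - 5)*(o - 3)*(o^3 - 10*o^2 + 31*o - 30) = (o - 5)^2*(o - 3)*(o^2 - 5*o + 6) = (o - 5)^2*(o - 3)^2*(o - 2)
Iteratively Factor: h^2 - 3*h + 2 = (h - 1)*(h - 2)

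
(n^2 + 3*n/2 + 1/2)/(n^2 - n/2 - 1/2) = (n + 1)/(n - 1)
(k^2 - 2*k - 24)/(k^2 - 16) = (k - 6)/(k - 4)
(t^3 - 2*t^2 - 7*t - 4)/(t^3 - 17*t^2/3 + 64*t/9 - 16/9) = 9*(t^2 + 2*t + 1)/(9*t^2 - 15*t + 4)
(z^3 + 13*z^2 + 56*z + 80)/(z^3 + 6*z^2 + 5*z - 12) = (z^2 + 9*z + 20)/(z^2 + 2*z - 3)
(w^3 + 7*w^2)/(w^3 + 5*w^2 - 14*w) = w/(w - 2)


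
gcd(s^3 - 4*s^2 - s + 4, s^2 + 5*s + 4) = s + 1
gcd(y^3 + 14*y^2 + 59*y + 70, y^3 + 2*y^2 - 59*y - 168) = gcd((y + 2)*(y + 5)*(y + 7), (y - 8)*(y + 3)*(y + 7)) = y + 7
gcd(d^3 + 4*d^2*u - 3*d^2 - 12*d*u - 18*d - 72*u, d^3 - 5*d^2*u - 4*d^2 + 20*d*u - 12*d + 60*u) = d - 6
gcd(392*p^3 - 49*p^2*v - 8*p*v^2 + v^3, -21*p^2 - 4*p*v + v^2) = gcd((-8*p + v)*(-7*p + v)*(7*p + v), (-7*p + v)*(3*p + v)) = 7*p - v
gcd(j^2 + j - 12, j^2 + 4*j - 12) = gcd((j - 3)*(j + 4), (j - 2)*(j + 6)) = 1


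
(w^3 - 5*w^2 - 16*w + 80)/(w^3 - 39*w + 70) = (w^2 - 16)/(w^2 + 5*w - 14)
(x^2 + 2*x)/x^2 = (x + 2)/x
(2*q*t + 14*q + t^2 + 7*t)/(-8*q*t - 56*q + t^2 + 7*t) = (-2*q - t)/(8*q - t)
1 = 1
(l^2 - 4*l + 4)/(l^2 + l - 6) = (l - 2)/(l + 3)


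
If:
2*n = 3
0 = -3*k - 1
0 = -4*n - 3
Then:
No Solution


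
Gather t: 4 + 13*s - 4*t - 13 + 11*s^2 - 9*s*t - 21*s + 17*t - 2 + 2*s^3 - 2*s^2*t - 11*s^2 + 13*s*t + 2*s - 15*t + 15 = 2*s^3 - 6*s + t*(-2*s^2 + 4*s - 2) + 4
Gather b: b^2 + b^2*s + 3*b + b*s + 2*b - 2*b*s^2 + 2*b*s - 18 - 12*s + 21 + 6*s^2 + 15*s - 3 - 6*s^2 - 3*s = b^2*(s + 1) + b*(-2*s^2 + 3*s + 5)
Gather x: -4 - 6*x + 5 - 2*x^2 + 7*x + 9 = -2*x^2 + x + 10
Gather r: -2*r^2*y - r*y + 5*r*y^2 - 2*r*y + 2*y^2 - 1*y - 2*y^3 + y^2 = -2*r^2*y + r*(5*y^2 - 3*y) - 2*y^3 + 3*y^2 - y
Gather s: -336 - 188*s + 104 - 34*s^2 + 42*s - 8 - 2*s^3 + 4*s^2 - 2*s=-2*s^3 - 30*s^2 - 148*s - 240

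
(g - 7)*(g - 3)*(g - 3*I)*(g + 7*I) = g^4 - 10*g^3 + 4*I*g^3 + 42*g^2 - 40*I*g^2 - 210*g + 84*I*g + 441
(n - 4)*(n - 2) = n^2 - 6*n + 8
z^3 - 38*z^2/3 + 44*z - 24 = (z - 6)^2*(z - 2/3)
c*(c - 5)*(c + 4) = c^3 - c^2 - 20*c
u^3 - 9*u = u*(u - 3)*(u + 3)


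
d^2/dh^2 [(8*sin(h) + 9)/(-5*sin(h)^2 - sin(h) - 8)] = (200*sin(h)^5 + 860*sin(h)^4 - 2185*sin(h)^3 - 2845*sin(h)^2 + 2090*sin(h) + 830)/(5*sin(h)^2 + sin(h) + 8)^3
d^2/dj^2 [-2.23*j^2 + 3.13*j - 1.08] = -4.46000000000000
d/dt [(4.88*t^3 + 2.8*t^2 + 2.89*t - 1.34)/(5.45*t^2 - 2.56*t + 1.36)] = (26.596*t^4 - 24.9856*t^3 - 3.0081*t^2 + 22.222*t + 0.5)/(29.7025*t^4 - 27.904*t^3 + 21.3776*t^2 - 6.9632*t + 1.8496)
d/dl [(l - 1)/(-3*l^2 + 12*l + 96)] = (-l^2 + 4*l + 2*(l - 2)*(l - 1) + 32)/(3*(-l^2 + 4*l + 32)^2)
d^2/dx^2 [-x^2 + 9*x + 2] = -2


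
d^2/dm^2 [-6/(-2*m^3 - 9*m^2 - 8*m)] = 12*(-3*m*(2*m + 3)*(2*m^2 + 9*m + 8) + 4*(3*m^2 + 9*m + 4)^2)/(m^3*(2*m^2 + 9*m + 8)^3)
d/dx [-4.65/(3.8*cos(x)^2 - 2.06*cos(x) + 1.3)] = (9.579 - 35.34*cos(x))*sin(x)/(3.8*cos(x)^2 - 2.06*cos(x) + 1.3)^2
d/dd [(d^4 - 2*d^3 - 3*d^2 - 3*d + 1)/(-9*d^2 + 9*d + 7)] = (-18*d^5 + 45*d^4 - 8*d^3 - 96*d^2 - 24*d - 30)/(81*d^4 - 162*d^3 - 45*d^2 + 126*d + 49)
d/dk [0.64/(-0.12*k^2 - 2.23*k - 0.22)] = (0.1536*k + 1.4272)/(0.12*k^2 + 2.23*k + 0.22)^2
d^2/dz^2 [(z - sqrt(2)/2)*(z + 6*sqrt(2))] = 2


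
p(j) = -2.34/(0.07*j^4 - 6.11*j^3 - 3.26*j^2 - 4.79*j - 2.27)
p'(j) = -2.34*(-0.28*j^3 + 18.33*j^2 + 6.52*j + 4.79)/(0.07*j^4 - 6.11*j^3 - 3.26*j^2 - 4.79*j - 2.27)^2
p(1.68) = 0.05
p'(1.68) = -0.07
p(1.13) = 0.11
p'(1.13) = -0.19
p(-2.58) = -0.02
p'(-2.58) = -0.03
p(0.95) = 0.16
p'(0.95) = -0.29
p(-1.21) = -0.24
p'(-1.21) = -0.60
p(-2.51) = -0.03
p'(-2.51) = -0.03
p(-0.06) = 1.17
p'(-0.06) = -2.63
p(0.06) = 0.91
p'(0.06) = -1.86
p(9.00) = 0.00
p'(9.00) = -0.00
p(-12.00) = -0.00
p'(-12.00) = -0.00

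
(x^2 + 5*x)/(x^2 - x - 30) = x/(x - 6)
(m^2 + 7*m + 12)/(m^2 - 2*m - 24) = (m + 3)/(m - 6)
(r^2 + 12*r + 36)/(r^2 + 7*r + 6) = (r + 6)/(r + 1)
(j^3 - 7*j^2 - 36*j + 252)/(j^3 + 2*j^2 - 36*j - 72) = (j - 7)/(j + 2)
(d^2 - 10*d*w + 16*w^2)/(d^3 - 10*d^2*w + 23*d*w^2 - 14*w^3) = (d - 8*w)/(d^2 - 8*d*w + 7*w^2)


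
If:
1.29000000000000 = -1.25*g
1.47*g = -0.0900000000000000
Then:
No Solution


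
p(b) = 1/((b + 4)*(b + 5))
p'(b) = -1/((b + 4)*(b + 5)^2) - 1/((b + 4)^2*(b + 5))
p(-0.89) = 0.08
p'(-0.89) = -0.04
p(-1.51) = 0.12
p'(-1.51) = -0.08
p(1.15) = 0.03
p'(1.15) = -0.01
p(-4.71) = -4.86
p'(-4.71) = 9.91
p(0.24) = 0.05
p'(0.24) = -0.02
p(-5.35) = 2.12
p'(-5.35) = 7.61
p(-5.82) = 0.67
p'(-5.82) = 1.19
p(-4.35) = -4.40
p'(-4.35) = -5.80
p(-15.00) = 0.01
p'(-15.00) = 0.00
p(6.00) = 0.01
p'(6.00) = 0.00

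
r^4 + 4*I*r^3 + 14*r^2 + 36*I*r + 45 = (r - 3*I)*(r - I)*(r + 3*I)*(r + 5*I)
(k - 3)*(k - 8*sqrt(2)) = k^2 - 8*sqrt(2)*k - 3*k + 24*sqrt(2)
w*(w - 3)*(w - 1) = w^3 - 4*w^2 + 3*w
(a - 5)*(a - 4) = a^2 - 9*a + 20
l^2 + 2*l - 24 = (l - 4)*(l + 6)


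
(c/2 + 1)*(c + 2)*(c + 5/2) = c^3/2 + 13*c^2/4 + 7*c + 5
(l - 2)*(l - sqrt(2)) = l^2 - 2*l - sqrt(2)*l + 2*sqrt(2)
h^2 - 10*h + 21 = (h - 7)*(h - 3)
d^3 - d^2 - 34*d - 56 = (d - 7)*(d + 2)*(d + 4)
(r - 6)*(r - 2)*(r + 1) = r^3 - 7*r^2 + 4*r + 12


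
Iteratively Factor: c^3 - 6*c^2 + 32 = (c + 2)*(c^2 - 8*c + 16) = (c - 4)*(c + 2)*(c - 4)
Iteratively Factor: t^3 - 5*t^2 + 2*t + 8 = (t - 2)*(t^2 - 3*t - 4) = (t - 4)*(t - 2)*(t + 1)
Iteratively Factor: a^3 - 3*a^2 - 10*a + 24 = (a - 4)*(a^2 + a - 6) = (a - 4)*(a - 2)*(a + 3)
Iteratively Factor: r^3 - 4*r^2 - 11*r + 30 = (r - 5)*(r^2 + r - 6) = (r - 5)*(r + 3)*(r - 2)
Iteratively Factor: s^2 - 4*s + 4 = (s - 2)*(s - 2)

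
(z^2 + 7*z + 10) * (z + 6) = z^3 + 13*z^2 + 52*z + 60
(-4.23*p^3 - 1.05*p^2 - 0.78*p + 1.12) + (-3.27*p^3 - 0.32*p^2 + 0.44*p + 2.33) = -7.5*p^3 - 1.37*p^2 - 0.34*p + 3.45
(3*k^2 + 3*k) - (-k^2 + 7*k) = 4*k^2 - 4*k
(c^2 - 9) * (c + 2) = c^3 + 2*c^2 - 9*c - 18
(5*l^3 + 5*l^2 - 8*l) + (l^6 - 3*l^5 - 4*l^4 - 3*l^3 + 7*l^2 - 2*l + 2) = l^6 - 3*l^5 - 4*l^4 + 2*l^3 + 12*l^2 - 10*l + 2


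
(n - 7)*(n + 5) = n^2 - 2*n - 35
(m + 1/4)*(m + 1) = m^2 + 5*m/4 + 1/4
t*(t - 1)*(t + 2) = t^3 + t^2 - 2*t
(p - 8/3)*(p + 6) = p^2 + 10*p/3 - 16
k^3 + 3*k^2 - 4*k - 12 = (k - 2)*(k + 2)*(k + 3)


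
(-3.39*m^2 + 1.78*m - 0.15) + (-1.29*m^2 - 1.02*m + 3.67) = -4.68*m^2 + 0.76*m + 3.52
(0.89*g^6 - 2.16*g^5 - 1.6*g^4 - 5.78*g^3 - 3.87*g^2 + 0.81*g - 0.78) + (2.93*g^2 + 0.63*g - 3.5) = 0.89*g^6 - 2.16*g^5 - 1.6*g^4 - 5.78*g^3 - 0.94*g^2 + 1.44*g - 4.28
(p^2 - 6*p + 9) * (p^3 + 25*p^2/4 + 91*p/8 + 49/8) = p^5 + p^4/4 - 137*p^3/8 - 47*p^2/8 + 525*p/8 + 441/8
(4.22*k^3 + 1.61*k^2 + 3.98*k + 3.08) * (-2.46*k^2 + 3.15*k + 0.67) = -10.3812*k^5 + 9.3324*k^4 - 1.8919*k^3 + 6.0389*k^2 + 12.3686*k + 2.0636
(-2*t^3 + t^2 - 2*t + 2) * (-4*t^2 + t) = 8*t^5 - 6*t^4 + 9*t^3 - 10*t^2 + 2*t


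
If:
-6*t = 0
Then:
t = 0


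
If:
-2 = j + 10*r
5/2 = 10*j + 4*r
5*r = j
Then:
No Solution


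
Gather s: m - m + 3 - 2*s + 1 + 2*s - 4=0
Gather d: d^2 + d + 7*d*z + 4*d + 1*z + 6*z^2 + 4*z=d^2 + d*(7*z + 5) + 6*z^2 + 5*z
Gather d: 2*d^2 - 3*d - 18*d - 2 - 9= 2*d^2 - 21*d - 11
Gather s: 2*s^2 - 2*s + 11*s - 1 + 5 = 2*s^2 + 9*s + 4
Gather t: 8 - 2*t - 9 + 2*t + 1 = 0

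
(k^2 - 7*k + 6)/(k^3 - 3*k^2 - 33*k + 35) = (k - 6)/(k^2 - 2*k - 35)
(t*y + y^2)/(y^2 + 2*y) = (t + y)/(y + 2)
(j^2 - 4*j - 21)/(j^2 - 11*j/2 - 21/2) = 2*(j + 3)/(2*j + 3)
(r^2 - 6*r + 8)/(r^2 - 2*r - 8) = (r - 2)/(r + 2)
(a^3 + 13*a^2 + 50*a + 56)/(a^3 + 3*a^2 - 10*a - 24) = (a + 7)/(a - 3)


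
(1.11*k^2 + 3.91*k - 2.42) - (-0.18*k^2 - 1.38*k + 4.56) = 1.29*k^2 + 5.29*k - 6.98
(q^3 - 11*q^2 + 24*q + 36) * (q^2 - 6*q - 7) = q^5 - 17*q^4 + 83*q^3 - 31*q^2 - 384*q - 252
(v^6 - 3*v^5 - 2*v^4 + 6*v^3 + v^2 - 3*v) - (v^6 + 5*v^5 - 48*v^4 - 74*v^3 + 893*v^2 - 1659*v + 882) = -8*v^5 + 46*v^4 + 80*v^3 - 892*v^2 + 1656*v - 882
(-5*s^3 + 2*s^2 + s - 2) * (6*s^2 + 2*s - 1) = -30*s^5 + 2*s^4 + 15*s^3 - 12*s^2 - 5*s + 2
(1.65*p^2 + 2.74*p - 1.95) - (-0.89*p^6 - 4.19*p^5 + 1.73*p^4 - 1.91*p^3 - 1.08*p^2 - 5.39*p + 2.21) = 0.89*p^6 + 4.19*p^5 - 1.73*p^4 + 1.91*p^3 + 2.73*p^2 + 8.13*p - 4.16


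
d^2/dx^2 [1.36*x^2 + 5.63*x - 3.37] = 2.72000000000000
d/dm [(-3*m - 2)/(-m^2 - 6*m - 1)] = (3*m^2 + 18*m - 2*(m + 3)*(3*m + 2) + 3)/(m^2 + 6*m + 1)^2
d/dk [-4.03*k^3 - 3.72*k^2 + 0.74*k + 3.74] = -12.09*k^2 - 7.44*k + 0.74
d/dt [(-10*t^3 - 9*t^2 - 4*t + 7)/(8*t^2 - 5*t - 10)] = (-80*t^4 + 100*t^3 + 377*t^2 + 68*t + 75)/(64*t^4 - 80*t^3 - 135*t^2 + 100*t + 100)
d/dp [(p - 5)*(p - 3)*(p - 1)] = 3*p^2 - 18*p + 23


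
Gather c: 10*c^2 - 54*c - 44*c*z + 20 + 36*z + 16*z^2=10*c^2 + c*(-44*z - 54) + 16*z^2 + 36*z + 20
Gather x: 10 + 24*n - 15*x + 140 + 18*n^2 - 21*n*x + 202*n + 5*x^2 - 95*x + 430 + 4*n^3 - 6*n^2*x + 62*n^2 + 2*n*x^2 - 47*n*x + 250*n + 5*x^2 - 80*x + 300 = 4*n^3 + 80*n^2 + 476*n + x^2*(2*n + 10) + x*(-6*n^2 - 68*n - 190) + 880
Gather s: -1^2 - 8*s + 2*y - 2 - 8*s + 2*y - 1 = -16*s + 4*y - 4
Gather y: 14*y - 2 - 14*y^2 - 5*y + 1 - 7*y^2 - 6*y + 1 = -21*y^2 + 3*y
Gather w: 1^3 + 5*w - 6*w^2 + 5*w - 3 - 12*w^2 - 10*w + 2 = -18*w^2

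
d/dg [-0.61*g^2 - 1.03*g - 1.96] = -1.22*g - 1.03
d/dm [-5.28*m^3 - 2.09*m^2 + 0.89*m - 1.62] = -15.84*m^2 - 4.18*m + 0.89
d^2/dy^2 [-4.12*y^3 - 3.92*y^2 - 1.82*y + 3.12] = -24.72*y - 7.84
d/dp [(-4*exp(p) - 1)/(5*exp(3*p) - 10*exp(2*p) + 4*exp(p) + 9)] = (40*exp(3*p) - 25*exp(2*p) - 20*exp(p) - 32)*exp(p)/(25*exp(6*p) - 100*exp(5*p) + 140*exp(4*p) + 10*exp(3*p) - 164*exp(2*p) + 72*exp(p) + 81)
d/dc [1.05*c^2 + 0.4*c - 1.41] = 2.1*c + 0.4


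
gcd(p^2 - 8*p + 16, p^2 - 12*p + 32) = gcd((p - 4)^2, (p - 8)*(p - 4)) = p - 4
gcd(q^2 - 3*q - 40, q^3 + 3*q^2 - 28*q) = 1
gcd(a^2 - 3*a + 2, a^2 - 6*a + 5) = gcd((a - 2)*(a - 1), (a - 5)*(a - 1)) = a - 1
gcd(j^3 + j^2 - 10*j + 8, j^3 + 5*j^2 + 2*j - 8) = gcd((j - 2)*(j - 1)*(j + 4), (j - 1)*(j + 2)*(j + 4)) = j^2 + 3*j - 4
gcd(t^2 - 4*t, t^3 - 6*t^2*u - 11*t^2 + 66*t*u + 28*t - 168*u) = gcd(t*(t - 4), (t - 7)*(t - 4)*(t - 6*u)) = t - 4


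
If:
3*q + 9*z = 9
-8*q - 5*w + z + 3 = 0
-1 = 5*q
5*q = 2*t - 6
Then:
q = -1/5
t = 5/2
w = 17/15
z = 16/15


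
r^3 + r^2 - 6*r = r*(r - 2)*(r + 3)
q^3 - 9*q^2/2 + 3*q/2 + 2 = (q - 4)*(q - 1)*(q + 1/2)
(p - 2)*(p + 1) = p^2 - p - 2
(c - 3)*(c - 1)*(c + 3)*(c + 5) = c^4 + 4*c^3 - 14*c^2 - 36*c + 45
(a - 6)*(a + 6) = a^2 - 36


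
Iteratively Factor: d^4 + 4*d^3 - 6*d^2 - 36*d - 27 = (d + 1)*(d^3 + 3*d^2 - 9*d - 27) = (d + 1)*(d + 3)*(d^2 - 9) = (d - 3)*(d + 1)*(d + 3)*(d + 3)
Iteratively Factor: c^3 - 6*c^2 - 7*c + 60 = (c - 5)*(c^2 - c - 12) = (c - 5)*(c + 3)*(c - 4)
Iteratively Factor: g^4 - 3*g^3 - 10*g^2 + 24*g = (g - 4)*(g^3 + g^2 - 6*g) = g*(g - 4)*(g^2 + g - 6) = g*(g - 4)*(g - 2)*(g + 3)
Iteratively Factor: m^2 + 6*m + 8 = (m + 2)*(m + 4)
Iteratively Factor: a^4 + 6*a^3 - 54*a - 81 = (a + 3)*(a^3 + 3*a^2 - 9*a - 27) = (a + 3)^2*(a^2 - 9) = (a + 3)^3*(a - 3)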